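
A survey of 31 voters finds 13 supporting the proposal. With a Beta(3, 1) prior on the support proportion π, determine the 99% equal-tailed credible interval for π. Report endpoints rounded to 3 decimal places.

Posterior: Beta(3+13, 1+18) = Beta(16, 19).
Equal-tailed 99% interval: the 0.005 and 0.995 quantiles of Beta(16, 19).
Posterior mean ≈ 0.457, SD ≈ 0.083; a Normal approximation gives roughly [0.243, 0.671].
Exact: F⁻¹(0.005) = 0.253; F⁻¹(0.995) = 0.670.

[0.253, 0.670]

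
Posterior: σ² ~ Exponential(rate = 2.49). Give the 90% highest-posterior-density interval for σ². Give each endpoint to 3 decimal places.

The exponential density is strictly decreasing on [0, ∞), so the HPD interval is anchored at 0: [0, q] with P(σ² ≤ q) = 0.90.
q = −ln(1 − 0.90) / 2.49 = 2.3026 / 2.49 = 0.925.

[0.000, 0.925]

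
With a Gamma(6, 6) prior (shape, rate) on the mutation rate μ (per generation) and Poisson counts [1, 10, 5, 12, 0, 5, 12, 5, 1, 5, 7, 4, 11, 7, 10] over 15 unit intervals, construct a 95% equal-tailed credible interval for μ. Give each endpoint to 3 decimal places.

[3.917, 5.792]

Posterior: Gamma(6+95, 6+15) = Gamma(101, 21) (shape, rate).
Equal-tailed 95% interval: Gamma(101, 21) quantiles at 0.025 and 0.975.
Posterior mean ≈ 4.810, SD ≈ 0.479; a Normal approximation gives roughly [3.872, 5.747].
Exact: lower = 3.917; upper = 5.792.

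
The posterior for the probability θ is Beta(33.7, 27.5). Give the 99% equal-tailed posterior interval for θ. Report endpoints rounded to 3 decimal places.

[0.388, 0.708]

Posterior: Beta(33.7, 27.5).
Equal-tailed 99% interval: the 0.005 and 0.995 quantiles of Beta(33.7, 27.5).
Posterior mean ≈ 0.551, SD ≈ 0.063; a Normal approximation gives roughly [0.388, 0.713].
Exact: F⁻¹(0.005) = 0.388; F⁻¹(0.995) = 0.708.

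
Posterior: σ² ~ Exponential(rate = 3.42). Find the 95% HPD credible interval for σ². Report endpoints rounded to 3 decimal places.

[0.000, 0.876]

The exponential density is strictly decreasing on [0, ∞), so the HPD interval is anchored at 0: [0, q] with P(σ² ≤ q) = 0.95.
q = −ln(1 − 0.95) / 3.42 = 2.9957 / 3.42 = 0.876.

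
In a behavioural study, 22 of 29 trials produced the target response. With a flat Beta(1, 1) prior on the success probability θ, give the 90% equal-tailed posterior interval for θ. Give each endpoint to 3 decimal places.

Posterior: Beta(1+22, 1+7) = Beta(23, 8).
Equal-tailed 90% interval: the 0.05 and 0.95 quantiles of Beta(23, 8).
Posterior mean ≈ 0.742, SD ≈ 0.077; a Normal approximation gives roughly [0.615, 0.869].
Exact: F⁻¹(0.05) = 0.606; F⁻¹(0.95) = 0.860.

[0.606, 0.860]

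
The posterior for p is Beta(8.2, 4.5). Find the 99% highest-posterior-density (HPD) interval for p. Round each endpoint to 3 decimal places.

[0.312, 0.927]

The posterior is unimodal and skewed, so the HPD interval has equal density at both endpoints and is the shortest 99% interval.
Solving f(0.312) = f(0.927) with F(0.927) − F(0.312) = 0.99 gives [0.312, 0.927].
For comparison, the equal-tailed interval is [0.296, 0.916]; the HPD is narrower and shifted toward the mode.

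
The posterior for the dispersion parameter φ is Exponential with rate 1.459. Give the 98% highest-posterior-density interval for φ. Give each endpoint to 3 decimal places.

[0.000, 2.681]

The exponential density is strictly decreasing on [0, ∞), so the HPD interval is anchored at 0: [0, q] with P(φ ≤ q) = 0.98.
q = −ln(1 − 0.98) / 1.459 = 3.9120 / 1.459 = 2.681.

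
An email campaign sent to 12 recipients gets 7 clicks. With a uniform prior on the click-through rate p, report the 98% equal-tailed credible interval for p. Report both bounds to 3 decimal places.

Posterior: Beta(1+7, 1+5) = Beta(8, 6).
Equal-tailed 98% interval: the 0.01 and 0.99 quantiles of Beta(8, 6).
Posterior mean ≈ 0.571, SD ≈ 0.128; a Normal approximation gives roughly [0.274, 0.869].
Exact: F⁻¹(0.01) = 0.273; F⁻¹(0.99) = 0.841.

[0.273, 0.841]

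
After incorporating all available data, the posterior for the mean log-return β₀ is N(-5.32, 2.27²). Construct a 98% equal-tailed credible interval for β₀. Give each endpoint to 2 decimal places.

[-10.60, -0.04]

The posterior is symmetric, so the 98% equal-tailed interval is β₀ = -5.32 ± z·2.27 with z = 2.326.
Half-width: 2.326 × 2.27 = 5.28.
-5.32 − 5.28 = -10.60; -5.32 + 5.28 = -0.04.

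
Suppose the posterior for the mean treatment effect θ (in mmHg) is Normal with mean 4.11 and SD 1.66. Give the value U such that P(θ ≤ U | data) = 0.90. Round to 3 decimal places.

Need U with P(θ ≤ U) = 0.90: U = 4.11 + z_{0.1}·1.66.
z = 1.282; U = 4.11 + 1.282 × 1.66 = 6.237.

6.237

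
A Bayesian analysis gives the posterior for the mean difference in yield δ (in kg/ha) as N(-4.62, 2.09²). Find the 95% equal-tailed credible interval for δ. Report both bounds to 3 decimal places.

The posterior is symmetric, so the 95% equal-tailed interval is δ = -4.62 ± z·2.09 with z = 1.960.
Half-width: 1.960 × 2.09 = 4.096.
-4.62 − 4.096 = -8.716; -4.62 + 4.096 = -0.524.

[-8.716, -0.524]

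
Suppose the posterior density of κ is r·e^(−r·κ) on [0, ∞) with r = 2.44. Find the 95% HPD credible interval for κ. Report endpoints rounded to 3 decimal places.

The exponential density is strictly decreasing on [0, ∞), so the HPD interval is anchored at 0: [0, q] with P(κ ≤ q) = 0.95.
q = −ln(1 − 0.95) / 2.44 = 2.9957 / 2.44 = 1.228.

[0.000, 1.228]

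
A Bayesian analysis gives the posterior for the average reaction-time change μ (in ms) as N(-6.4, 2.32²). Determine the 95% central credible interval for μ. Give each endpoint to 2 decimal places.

[-10.95, -1.85]

The posterior is symmetric, so the 95% equal-tailed interval is μ = -6.4 ± z·2.32 with z = 1.960.
Half-width: 1.960 × 2.32 = 4.55.
-6.4 − 4.55 = -10.95; -6.4 + 4.55 = -1.85.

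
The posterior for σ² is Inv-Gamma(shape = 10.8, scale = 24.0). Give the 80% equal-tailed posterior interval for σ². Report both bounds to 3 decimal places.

Inverse-Gamma(10.8, 24.0) quantiles: F⁻¹(0.1) and F⁻¹(0.9).
Equivalently, 1/σ² ~ Gamma(10.8, rate = 24.0); invert its 0.9 and 0.1 quantiles.
Posterior mean ≈ 2.449, SD ≈ 0.826; a Normal approximation gives roughly [1.391, 3.507].
Exact: lower = 1.582; upper = 3.498.

[1.582, 3.498]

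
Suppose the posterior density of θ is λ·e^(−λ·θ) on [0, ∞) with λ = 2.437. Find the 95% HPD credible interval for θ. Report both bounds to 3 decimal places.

The exponential density is strictly decreasing on [0, ∞), so the HPD interval is anchored at 0: [0, q] with P(θ ≤ q) = 0.95.
q = −ln(1 − 0.95) / 2.437 = 2.9957 / 2.437 = 1.229.

[0.000, 1.229]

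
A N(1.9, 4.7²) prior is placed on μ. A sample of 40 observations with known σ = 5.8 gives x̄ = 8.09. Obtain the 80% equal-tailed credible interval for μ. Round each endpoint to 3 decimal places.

[6.709, 9.016]

Posterior precision = 1/4.7² + 40/5.8² = 0.0453 + 1.1891 = 1.2343, so posterior SD = 0.9001.
Posterior mean = (1.9/4.7² + 40·8.09/5.8²) / 1.2343 = 7.8630.
Interval: 7.8630 ± 1.282 × 0.9001 → [6.709, 9.016].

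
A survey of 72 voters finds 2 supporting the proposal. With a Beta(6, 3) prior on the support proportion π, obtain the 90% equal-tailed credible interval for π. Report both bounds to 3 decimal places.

[0.051, 0.158]

Posterior: Beta(6+2, 3+70) = Beta(8, 73).
Equal-tailed 90% interval: the 0.05 and 0.95 quantiles of Beta(8, 73).
Posterior mean ≈ 0.099, SD ≈ 0.033; a Normal approximation gives roughly [0.045, 0.153].
Exact: F⁻¹(0.05) = 0.051; F⁻¹(0.95) = 0.158.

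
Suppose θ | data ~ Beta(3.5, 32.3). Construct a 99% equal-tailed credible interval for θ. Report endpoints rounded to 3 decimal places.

[0.015, 0.261]

Posterior: Beta(3.5, 32.3).
Equal-tailed 99% interval: the 0.005 and 0.995 quantiles of Beta(3.5, 32.3).
Posterior mean ≈ 0.098, SD ≈ 0.049; a Normal approximation gives roughly [-0.028, 0.224].
Exact: F⁻¹(0.005) = 0.015; F⁻¹(0.995) = 0.261.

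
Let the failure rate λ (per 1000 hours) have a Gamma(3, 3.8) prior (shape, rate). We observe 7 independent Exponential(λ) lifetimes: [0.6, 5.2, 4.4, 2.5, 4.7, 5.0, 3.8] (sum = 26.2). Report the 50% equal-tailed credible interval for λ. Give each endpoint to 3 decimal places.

[0.258, 0.397]

Posterior: Gamma(3+7, 3.8+26.2) = Gamma(10, 30.0) (shape, rate).
Equal-tailed 50% interval: Gamma(10, 30.0) quantiles at 0.25 and 0.75.
Posterior mean ≈ 0.333, SD ≈ 0.105; a Normal approximation gives roughly [0.262, 0.404].
Exact: lower = 0.258; upper = 0.397.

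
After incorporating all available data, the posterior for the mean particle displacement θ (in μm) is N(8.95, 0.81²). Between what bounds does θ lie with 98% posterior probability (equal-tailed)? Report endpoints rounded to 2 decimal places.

The posterior is symmetric, so the 98% equal-tailed interval is θ = 8.95 ± z·0.81 with z = 2.326.
Half-width: 2.326 × 0.81 = 1.88.
8.95 − 1.88 = 7.07; 8.95 + 1.88 = 10.83.

[7.07, 10.83]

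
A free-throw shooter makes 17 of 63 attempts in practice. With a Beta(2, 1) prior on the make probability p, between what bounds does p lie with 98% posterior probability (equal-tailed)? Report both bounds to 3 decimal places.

Posterior: Beta(2+17, 1+46) = Beta(19, 47).
Equal-tailed 98% interval: the 0.01 and 0.99 quantiles of Beta(19, 47).
Posterior mean ≈ 0.288, SD ≈ 0.055; a Normal approximation gives roughly [0.159, 0.417].
Exact: F⁻¹(0.01) = 0.170; F⁻¹(0.99) = 0.425.

[0.170, 0.425]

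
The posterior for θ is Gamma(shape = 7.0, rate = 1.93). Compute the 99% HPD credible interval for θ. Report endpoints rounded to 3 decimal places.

[0.853, 7.690]

The posterior is unimodal and skewed, so the HPD interval has equal density at both endpoints and is the shortest 99% interval.
Solving f(0.853) = f(7.690) with F(7.690) − F(0.853) = 0.99 gives [0.853, 7.690].
For comparison, the equal-tailed interval is [1.056, 8.114]; the HPD is narrower and shifted toward the mode.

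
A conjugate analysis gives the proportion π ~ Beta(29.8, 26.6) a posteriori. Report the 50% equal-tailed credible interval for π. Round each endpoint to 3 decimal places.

[0.484, 0.573]

Posterior: Beta(29.8, 26.6).
Equal-tailed 50% interval: the 0.25 and 0.75 quantiles of Beta(29.8, 26.6).
Posterior mean ≈ 0.528, SD ≈ 0.066; a Normal approximation gives roughly [0.484, 0.573].
Exact: F⁻¹(0.25) = 0.484; F⁻¹(0.75) = 0.573.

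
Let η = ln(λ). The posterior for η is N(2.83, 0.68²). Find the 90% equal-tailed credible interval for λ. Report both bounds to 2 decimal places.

[5.54, 51.86]

On the log scale the 90% interval is 2.83 ± 1.645 × 0.68 = [1.7115, 3.9485].
Exponentiate: [e^1.7115, e^3.9485] = [5.54, 51.86].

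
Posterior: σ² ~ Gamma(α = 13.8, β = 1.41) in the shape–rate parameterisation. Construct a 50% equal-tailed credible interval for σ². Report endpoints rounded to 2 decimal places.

Posterior: Gamma(shape 13.8, rate 1.41).
Equal-tailed 50% interval: Gamma(13.8, 1.41) quantiles at 0.25 and 0.75.
Posterior mean ≈ 9.79, SD ≈ 2.63; a Normal approximation gives roughly [8.01, 11.56].
Exact: lower = 7.91; upper = 11.41.

[7.91, 11.41]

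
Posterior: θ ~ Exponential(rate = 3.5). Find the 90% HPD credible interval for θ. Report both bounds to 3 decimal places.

The exponential density is strictly decreasing on [0, ∞), so the HPD interval is anchored at 0: [0, q] with P(θ ≤ q) = 0.90.
q = −ln(1 − 0.90) / 3.5 = 2.3026 / 3.5 = 0.658.

[0.000, 0.658]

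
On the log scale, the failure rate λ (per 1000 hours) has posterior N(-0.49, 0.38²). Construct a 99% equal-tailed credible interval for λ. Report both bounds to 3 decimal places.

On the log scale the 99% interval is -0.49 ± 2.576 × 0.38 = [-1.4688, 0.4888].
Exponentiate: [e^-1.4688, e^0.4888] = [0.230, 1.630].

[0.230, 1.630]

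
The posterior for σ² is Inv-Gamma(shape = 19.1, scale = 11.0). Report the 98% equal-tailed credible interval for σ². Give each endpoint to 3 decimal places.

Inverse-Gamma(19.1, 11.0) quantiles: F⁻¹(0.01) and F⁻¹(0.99).
Equivalently, 1/σ² ~ Gamma(19.1, rate = 11.0); invert its 0.99 and 0.01 quantiles.
Posterior mean ≈ 0.608, SD ≈ 0.147; a Normal approximation gives roughly [0.266, 0.950].
Exact: lower = 0.358; upper = 1.056.

[0.358, 1.056]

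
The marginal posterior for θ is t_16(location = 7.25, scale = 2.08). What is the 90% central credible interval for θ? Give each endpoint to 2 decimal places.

The t_16 distribution is symmetric; the 90% interval is 7.25 ± t·2.08 with t_{0.95,16} = 1.746.
Half-width: 1.746 × 2.08 = 3.63.
7.25 − 3.63 = 3.62; 7.25 + 3.63 = 10.88.

[3.62, 10.88]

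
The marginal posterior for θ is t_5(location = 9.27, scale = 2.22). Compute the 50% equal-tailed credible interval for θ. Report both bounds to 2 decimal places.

The t_5 distribution is symmetric; the 50% interval is 9.27 ± t·2.22 with t_{0.75,5} = 0.727.
Half-width: 0.727 × 2.22 = 1.61.
9.27 − 1.61 = 7.66; 9.27 + 1.61 = 10.88.

[7.66, 10.88]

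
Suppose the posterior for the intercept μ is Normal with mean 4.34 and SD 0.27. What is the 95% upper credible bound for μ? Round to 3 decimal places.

4.784

Need U with P(μ ≤ U) = 0.95: U = 4.34 + z_{0.05}·0.27.
z = 1.645; U = 4.34 + 1.645 × 0.27 = 4.784.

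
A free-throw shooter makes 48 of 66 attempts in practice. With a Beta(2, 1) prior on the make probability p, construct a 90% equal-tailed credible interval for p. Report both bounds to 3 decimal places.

[0.633, 0.809]

Posterior: Beta(2+48, 1+18) = Beta(50, 19).
Equal-tailed 90% interval: the 0.05 and 0.95 quantiles of Beta(50, 19).
Posterior mean ≈ 0.725, SD ≈ 0.053; a Normal approximation gives roughly [0.637, 0.812].
Exact: F⁻¹(0.05) = 0.633; F⁻¹(0.95) = 0.809.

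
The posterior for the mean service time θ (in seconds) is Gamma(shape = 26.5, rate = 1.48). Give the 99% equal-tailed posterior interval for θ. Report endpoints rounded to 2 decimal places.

Posterior: Gamma(shape 26.5, rate 1.48).
Equal-tailed 99% interval: Gamma(26.5, 1.48) quantiles at 0.005 and 0.995.
Posterior mean ≈ 17.91, SD ≈ 3.48; a Normal approximation gives roughly [8.95, 26.86].
Exact: lower = 10.21; upper = 28.13.

[10.21, 28.13]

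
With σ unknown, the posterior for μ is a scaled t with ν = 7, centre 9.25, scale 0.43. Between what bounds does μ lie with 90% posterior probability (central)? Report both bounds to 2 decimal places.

[8.44, 10.06]

The t_7 distribution is symmetric; the 90% interval is 9.25 ± t·0.43 with t_{0.95,7} = 1.895.
Half-width: 1.895 × 0.43 = 0.81.
9.25 − 0.81 = 8.44; 9.25 + 0.81 = 10.06.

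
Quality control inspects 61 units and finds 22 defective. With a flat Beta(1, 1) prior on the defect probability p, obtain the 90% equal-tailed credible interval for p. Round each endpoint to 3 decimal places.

[0.268, 0.467]

Posterior: Beta(1+22, 1+39) = Beta(23, 40).
Equal-tailed 90% interval: the 0.05 and 0.95 quantiles of Beta(23, 40).
Posterior mean ≈ 0.365, SD ≈ 0.060; a Normal approximation gives roughly [0.266, 0.464].
Exact: F⁻¹(0.05) = 0.268; F⁻¹(0.95) = 0.467.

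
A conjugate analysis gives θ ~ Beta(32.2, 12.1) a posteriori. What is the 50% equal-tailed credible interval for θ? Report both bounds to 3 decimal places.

Posterior: Beta(32.2, 12.1).
Equal-tailed 50% interval: the 0.25 and 0.75 quantiles of Beta(32.2, 12.1).
Posterior mean ≈ 0.727, SD ≈ 0.066; a Normal approximation gives roughly [0.682, 0.772].
Exact: F⁻¹(0.25) = 0.684; F⁻¹(0.75) = 0.774.

[0.684, 0.774]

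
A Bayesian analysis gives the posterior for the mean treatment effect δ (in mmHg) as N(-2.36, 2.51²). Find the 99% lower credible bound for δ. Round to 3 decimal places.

-8.199

Need L with P(δ ≥ L) = 0.99: L = -2.36 − z_{0.01}·2.51.
z = 2.326; L = -2.36 − 2.326 × 2.51 = -8.199.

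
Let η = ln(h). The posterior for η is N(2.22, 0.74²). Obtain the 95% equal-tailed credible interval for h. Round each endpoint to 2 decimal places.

On the log scale the 95% interval is 2.22 ± 1.960 × 0.74 = [0.7696, 3.6704].
Exponentiate: [e^0.7696, e^3.6704] = [2.16, 39.27].

[2.16, 39.27]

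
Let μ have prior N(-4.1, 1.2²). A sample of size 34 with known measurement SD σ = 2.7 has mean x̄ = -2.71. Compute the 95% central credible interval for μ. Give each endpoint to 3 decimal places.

[-3.737, -2.043]

Posterior precision = 1/1.2² + 34/2.7² = 0.6944 + 4.6639 = 5.3584, so posterior SD = 0.4320.
Posterior mean = (-4.1/1.2² + 34·-2.71/2.7²) / 5.3584 = -2.8901.
Interval: -2.8901 ± 1.960 × 0.4320 → [-3.737, -2.043].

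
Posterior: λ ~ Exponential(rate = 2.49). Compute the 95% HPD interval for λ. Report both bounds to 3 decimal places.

The exponential density is strictly decreasing on [0, ∞), so the HPD interval is anchored at 0: [0, q] with P(λ ≤ q) = 0.95.
q = −ln(1 − 0.95) / 2.49 = 2.9957 / 2.49 = 1.203.

[0.000, 1.203]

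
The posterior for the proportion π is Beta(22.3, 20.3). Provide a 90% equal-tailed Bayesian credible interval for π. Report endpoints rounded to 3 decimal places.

Posterior: Beta(22.3, 20.3).
Equal-tailed 90% interval: the 0.05 and 0.95 quantiles of Beta(22.3, 20.3).
Posterior mean ≈ 0.523, SD ≈ 0.076; a Normal approximation gives roughly [0.399, 0.648].
Exact: F⁻¹(0.05) = 0.398; F⁻¹(0.95) = 0.647.

[0.398, 0.647]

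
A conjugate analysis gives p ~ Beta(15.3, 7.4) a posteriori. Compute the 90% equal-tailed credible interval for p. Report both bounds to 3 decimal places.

[0.507, 0.823]

Posterior: Beta(15.3, 7.4).
Equal-tailed 90% interval: the 0.05 and 0.95 quantiles of Beta(15.3, 7.4).
Posterior mean ≈ 0.674, SD ≈ 0.096; a Normal approximation gives roughly [0.516, 0.832].
Exact: F⁻¹(0.05) = 0.507; F⁻¹(0.95) = 0.823.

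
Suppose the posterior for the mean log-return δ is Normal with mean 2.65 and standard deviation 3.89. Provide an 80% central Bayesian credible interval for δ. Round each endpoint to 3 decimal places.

[-2.335, 7.635]

The posterior is symmetric, so the 80% equal-tailed interval is δ = 2.65 ± z·3.89 with z = 1.282.
Half-width: 1.282 × 3.89 = 4.985.
2.65 − 4.985 = -2.335; 2.65 + 4.985 = 7.635.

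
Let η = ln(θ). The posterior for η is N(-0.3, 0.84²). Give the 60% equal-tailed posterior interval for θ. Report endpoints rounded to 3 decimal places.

On the log scale the 60% interval is -0.3 ± 0.842 × 0.84 = [-1.0070, 0.4070].
Exponentiate: [e^-1.0070, e^0.4070] = [0.365, 1.502].

[0.365, 1.502]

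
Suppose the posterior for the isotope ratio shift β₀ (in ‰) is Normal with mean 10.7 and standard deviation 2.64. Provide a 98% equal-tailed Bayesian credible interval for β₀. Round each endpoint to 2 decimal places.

[4.56, 16.84]

The posterior is symmetric, so the 98% equal-tailed interval is β₀ = 10.7 ± z·2.64 with z = 2.326.
Half-width: 2.326 × 2.64 = 6.14.
10.7 − 6.14 = 4.56; 10.7 + 6.14 = 16.84.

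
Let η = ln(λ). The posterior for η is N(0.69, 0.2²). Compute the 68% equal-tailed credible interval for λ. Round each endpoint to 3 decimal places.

[1.634, 2.432]

On the log scale the 68% interval is 0.69 ± 0.994 × 0.2 = [0.4911, 0.8889].
Exponentiate: [e^0.4911, e^0.8889] = [1.634, 2.432].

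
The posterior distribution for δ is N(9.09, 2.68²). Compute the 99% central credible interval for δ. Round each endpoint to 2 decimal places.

The posterior is symmetric, so the 99% equal-tailed interval is δ = 9.09 ± z·2.68 with z = 2.576.
Half-width: 2.576 × 2.68 = 6.90.
9.09 − 6.90 = 2.19; 9.09 + 6.90 = 15.99.

[2.19, 15.99]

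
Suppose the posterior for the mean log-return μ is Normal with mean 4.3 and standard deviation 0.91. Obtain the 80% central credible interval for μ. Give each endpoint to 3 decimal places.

The posterior is symmetric, so the 80% equal-tailed interval is μ = 4.3 ± z·0.91 with z = 1.282.
Half-width: 1.282 × 0.91 = 1.166.
4.3 − 1.166 = 3.134; 4.3 + 1.166 = 5.466.

[3.134, 5.466]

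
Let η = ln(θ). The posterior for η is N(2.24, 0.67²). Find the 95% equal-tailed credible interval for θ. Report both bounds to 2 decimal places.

On the log scale the 95% interval is 2.24 ± 1.960 × 0.67 = [0.9268, 3.5532].
Exponentiate: [e^0.9268, e^3.5532] = [2.53, 34.92].

[2.53, 34.92]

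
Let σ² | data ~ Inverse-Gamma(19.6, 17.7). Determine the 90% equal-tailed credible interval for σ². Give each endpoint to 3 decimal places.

Inverse-Gamma(19.6, 17.7) quantiles: F⁻¹(0.05) and F⁻¹(0.95).
Equivalently, 1/σ² ~ Gamma(19.6, rate = 17.7); invert its 0.95 and 0.05 quantiles.
Posterior mean ≈ 0.952, SD ≈ 0.227; a Normal approximation gives roughly [0.579, 1.325].
Exact: lower = 0.646; upper = 1.369.

[0.646, 1.369]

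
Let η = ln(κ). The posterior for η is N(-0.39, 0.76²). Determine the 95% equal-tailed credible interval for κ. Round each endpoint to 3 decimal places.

[0.153, 3.003]

On the log scale the 95% interval is -0.39 ± 1.960 × 0.76 = [-1.8796, 1.0996].
Exponentiate: [e^-1.8796, e^1.0996] = [0.153, 3.003].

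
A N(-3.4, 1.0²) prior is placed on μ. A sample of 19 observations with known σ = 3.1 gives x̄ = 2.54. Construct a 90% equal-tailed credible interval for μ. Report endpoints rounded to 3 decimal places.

Posterior precision = 1/1.0² + 19/3.1² = 1.0000 + 1.9771 = 2.9771, so posterior SD = 0.5796.
Posterior mean = (-3.4/1.0² + 19·2.54/3.1²) / 2.9771 = 0.5448.
Interval: 0.5448 ± 1.645 × 0.5796 → [-0.409, 1.498].

[-0.409, 1.498]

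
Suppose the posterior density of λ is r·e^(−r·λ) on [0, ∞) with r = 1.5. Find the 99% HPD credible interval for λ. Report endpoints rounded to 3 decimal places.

The exponential density is strictly decreasing on [0, ∞), so the HPD interval is anchored at 0: [0, q] with P(λ ≤ q) = 0.99.
q = −ln(1 − 0.99) / 1.5 = 4.6052 / 1.5 = 3.070.

[0.000, 3.070]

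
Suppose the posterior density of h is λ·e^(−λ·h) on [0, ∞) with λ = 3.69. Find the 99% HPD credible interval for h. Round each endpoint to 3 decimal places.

The exponential density is strictly decreasing on [0, ∞), so the HPD interval is anchored at 0: [0, q] with P(h ≤ q) = 0.99.
q = −ln(1 − 0.99) / 3.69 = 4.6052 / 3.69 = 1.248.

[0.000, 1.248]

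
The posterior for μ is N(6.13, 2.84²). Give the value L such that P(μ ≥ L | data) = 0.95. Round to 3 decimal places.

1.459

Need L with P(μ ≥ L) = 0.95: L = 6.13 − z_{0.05}·2.84.
z = 1.645; L = 6.13 − 1.645 × 2.84 = 1.459.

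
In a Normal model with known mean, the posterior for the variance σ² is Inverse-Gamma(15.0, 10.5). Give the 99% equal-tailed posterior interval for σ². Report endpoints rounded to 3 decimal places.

Inverse-Gamma(15.0, 10.5) quantiles: F⁻¹(0.005) and F⁻¹(0.995).
Equivalently, 1/σ² ~ Gamma(15.0, rate = 10.5); invert its 0.995 and 0.005 quantiles.
Posterior mean ≈ 0.750, SD ≈ 0.208; a Normal approximation gives roughly [0.214, 1.286].
Exact: lower = 0.391; upper = 1.523.

[0.391, 1.523]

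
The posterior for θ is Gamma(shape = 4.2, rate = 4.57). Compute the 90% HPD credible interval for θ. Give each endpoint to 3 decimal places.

[0.229, 1.582]

The posterior is unimodal and skewed, so the HPD interval has equal density at both endpoints and is the shortest 90% interval.
Solving f(0.229) = f(1.582) with F(1.582) − F(0.229) = 0.90 gives [0.229, 1.582].
For comparison, the equal-tailed interval is [0.325, 1.759]; the HPD is narrower and shifted toward the mode.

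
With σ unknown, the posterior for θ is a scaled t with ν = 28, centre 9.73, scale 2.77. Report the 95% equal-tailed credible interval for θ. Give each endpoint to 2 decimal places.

[4.06, 15.40]

The t_28 distribution is symmetric; the 95% interval is 9.73 ± t·2.77 with t_{0.975,28} = 2.048.
Half-width: 2.048 × 2.77 = 5.67.
9.73 − 5.67 = 4.06; 9.73 + 5.67 = 15.40.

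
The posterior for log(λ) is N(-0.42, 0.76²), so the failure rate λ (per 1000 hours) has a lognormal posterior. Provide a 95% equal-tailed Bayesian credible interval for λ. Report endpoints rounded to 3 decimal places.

[0.148, 2.914]

On the log scale the 95% interval is -0.42 ± 1.960 × 0.76 = [-1.9096, 1.0696].
Exponentiate: [e^-1.9096, e^1.0696] = [0.148, 2.914].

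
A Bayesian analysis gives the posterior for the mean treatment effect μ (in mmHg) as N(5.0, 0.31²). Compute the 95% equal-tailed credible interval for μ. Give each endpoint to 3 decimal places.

The posterior is symmetric, so the 95% equal-tailed interval is μ = 5.0 ± z·0.31 with z = 1.960.
Half-width: 1.960 × 0.31 = 0.608.
5.0 − 0.608 = 4.392; 5.0 + 0.608 = 5.608.

[4.392, 5.608]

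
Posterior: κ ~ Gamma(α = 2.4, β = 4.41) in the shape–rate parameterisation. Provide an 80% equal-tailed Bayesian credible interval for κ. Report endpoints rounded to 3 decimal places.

[0.170, 1.015]

Posterior: Gamma(shape 2.4, rate 4.41).
Equal-tailed 80% interval: Gamma(2.4, 4.41) quantiles at 0.1 and 0.9.
Posterior mean ≈ 0.544, SD ≈ 0.351; a Normal approximation gives roughly [0.094, 0.994].
Exact: lower = 0.170; upper = 1.015.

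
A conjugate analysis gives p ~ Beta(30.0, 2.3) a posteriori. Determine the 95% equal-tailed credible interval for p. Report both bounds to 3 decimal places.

[0.820, 0.989]

Posterior: Beta(30.0, 2.3).
Equal-tailed 95% interval: the 0.025 and 0.975 quantiles of Beta(30.0, 2.3).
Posterior mean ≈ 0.929, SD ≈ 0.045; a Normal approximation gives roughly [0.841, 1.016].
Exact: F⁻¹(0.025) = 0.820; F⁻¹(0.975) = 0.989.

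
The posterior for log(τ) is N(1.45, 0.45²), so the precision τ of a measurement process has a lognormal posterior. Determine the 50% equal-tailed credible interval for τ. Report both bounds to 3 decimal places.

On the log scale the 50% interval is 1.45 ± 0.674 × 0.45 = [1.1465, 1.7535].
Exponentiate: [e^1.1465, e^1.7535] = [3.147, 5.775].

[3.147, 5.775]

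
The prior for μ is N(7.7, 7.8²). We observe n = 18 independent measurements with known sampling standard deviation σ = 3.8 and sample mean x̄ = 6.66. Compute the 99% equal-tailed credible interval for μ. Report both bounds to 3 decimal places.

[4.382, 8.966]

Posterior precision = 1/7.8² + 18/3.8² = 0.0164 + 1.2465 = 1.2630, so posterior SD = 0.8898.
Posterior mean = (7.7/7.8² + 18·6.66/3.8²) / 1.2630 = 6.6735.
Interval: 6.6735 ± 2.576 × 0.8898 → [4.382, 8.966].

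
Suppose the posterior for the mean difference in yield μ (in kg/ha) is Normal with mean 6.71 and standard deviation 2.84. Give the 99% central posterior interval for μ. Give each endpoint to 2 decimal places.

[-0.61, 14.03]

The posterior is symmetric, so the 99% equal-tailed interval is μ = 6.71 ± z·2.84 with z = 2.576.
Half-width: 2.576 × 2.84 = 7.32.
6.71 − 7.32 = -0.61; 6.71 + 7.32 = 14.03.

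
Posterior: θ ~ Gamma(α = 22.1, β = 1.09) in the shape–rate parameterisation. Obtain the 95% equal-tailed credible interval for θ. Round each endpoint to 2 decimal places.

[12.72, 29.56]

Posterior: Gamma(shape 22.1, rate 1.09).
Equal-tailed 95% interval: Gamma(22.1, 1.09) quantiles at 0.025 and 0.975.
Posterior mean ≈ 20.28, SD ≈ 4.31; a Normal approximation gives roughly [11.82, 28.73].
Exact: lower = 12.72; upper = 29.56.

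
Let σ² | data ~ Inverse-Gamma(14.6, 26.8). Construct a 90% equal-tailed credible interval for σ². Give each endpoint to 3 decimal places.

[1.252, 3.000]

Inverse-Gamma(14.6, 26.8) quantiles: F⁻¹(0.05) and F⁻¹(0.95).
Equivalently, 1/σ² ~ Gamma(14.6, rate = 26.8); invert its 0.95 and 0.05 quantiles.
Posterior mean ≈ 1.971, SD ≈ 0.555; a Normal approximation gives roughly [1.057, 2.884].
Exact: lower = 1.252; upper = 3.000.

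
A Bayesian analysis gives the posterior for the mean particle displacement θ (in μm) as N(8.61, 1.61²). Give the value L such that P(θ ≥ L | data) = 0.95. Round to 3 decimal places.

5.962

Need L with P(θ ≥ L) = 0.95: L = 8.61 − z_{0.05}·1.61.
z = 1.645; L = 8.61 − 1.645 × 1.61 = 5.962.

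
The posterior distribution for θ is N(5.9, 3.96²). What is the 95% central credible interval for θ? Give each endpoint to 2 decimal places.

[-1.86, 13.66]

The posterior is symmetric, so the 95% equal-tailed interval is θ = 5.9 ± z·3.96 with z = 1.960.
Half-width: 1.960 × 3.96 = 7.76.
5.9 − 7.76 = -1.86; 5.9 + 7.76 = 13.66.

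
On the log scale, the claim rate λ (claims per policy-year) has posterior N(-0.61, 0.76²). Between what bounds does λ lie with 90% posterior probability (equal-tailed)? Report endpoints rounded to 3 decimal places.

On the log scale the 90% interval is -0.61 ± 1.645 × 0.76 = [-1.8601, 0.6401].
Exponentiate: [e^-1.8601, e^0.6401] = [0.156, 1.897].

[0.156, 1.897]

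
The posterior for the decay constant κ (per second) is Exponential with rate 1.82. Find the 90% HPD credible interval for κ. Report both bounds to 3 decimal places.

The exponential density is strictly decreasing on [0, ∞), so the HPD interval is anchored at 0: [0, q] with P(κ ≤ q) = 0.90.
q = −ln(1 − 0.90) / 1.82 = 2.3026 / 1.82 = 1.265.

[0.000, 1.265]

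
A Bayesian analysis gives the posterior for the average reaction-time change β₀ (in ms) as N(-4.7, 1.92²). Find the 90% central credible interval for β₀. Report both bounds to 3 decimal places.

The posterior is symmetric, so the 90% equal-tailed interval is β₀ = -4.7 ± z·1.92 with z = 1.645.
Half-width: 1.645 × 1.92 = 3.158.
-4.7 − 3.158 = -7.858; -4.7 + 3.158 = -1.542.

[-7.858, -1.542]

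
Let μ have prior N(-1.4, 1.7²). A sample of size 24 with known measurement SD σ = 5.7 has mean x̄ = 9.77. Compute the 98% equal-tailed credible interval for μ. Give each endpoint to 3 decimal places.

[3.973, 8.440]

Posterior precision = 1/1.7² + 24/5.7² = 0.3460 + 0.7387 = 1.0847, so posterior SD = 0.9602.
Posterior mean = (-1.4/1.7² + 24·9.77/5.7²) / 1.0847 = 6.2068.
Interval: 6.2068 ± 2.326 × 0.9602 → [3.973, 8.440].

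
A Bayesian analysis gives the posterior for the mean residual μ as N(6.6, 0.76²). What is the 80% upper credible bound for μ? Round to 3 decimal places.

Need U with P(μ ≤ U) = 0.80: U = 6.6 + z_{0.2}·0.76.
z = 0.842; U = 6.6 + 0.842 × 0.76 = 7.240.

7.240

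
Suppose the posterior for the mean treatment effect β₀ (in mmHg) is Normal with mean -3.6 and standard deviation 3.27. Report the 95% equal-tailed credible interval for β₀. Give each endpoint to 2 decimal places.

[-10.01, 2.81]

The posterior is symmetric, so the 95% equal-tailed interval is β₀ = -3.6 ± z·3.27 with z = 1.960.
Half-width: 1.960 × 3.27 = 6.41.
-3.6 − 6.41 = -10.01; -3.6 + 6.41 = 2.81.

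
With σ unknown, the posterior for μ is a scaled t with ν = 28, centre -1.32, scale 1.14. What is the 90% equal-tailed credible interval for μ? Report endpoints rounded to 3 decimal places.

The t_28 distribution is symmetric; the 90% interval is -1.32 ± t·1.14 with t_{0.95,28} = 1.701.
Half-width: 1.701 × 1.14 = 1.939.
-1.32 − 1.939 = -3.259; -1.32 + 1.939 = 0.619.

[-3.259, 0.619]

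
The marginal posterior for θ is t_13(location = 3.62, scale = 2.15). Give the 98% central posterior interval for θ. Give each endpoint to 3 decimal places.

[-2.078, 9.318]

The t_13 distribution is symmetric; the 98% interval is 3.62 ± t·2.15 with t_{0.99,13} = 2.650.
Half-width: 2.650 × 2.15 = 5.698.
3.62 − 5.698 = -2.078; 3.62 + 5.698 = 9.318.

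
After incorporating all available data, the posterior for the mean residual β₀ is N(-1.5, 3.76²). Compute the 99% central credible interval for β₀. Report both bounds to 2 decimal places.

The posterior is symmetric, so the 99% equal-tailed interval is β₀ = -1.5 ± z·3.76 with z = 2.576.
Half-width: 2.576 × 3.76 = 9.69.
-1.5 − 9.69 = -11.19; -1.5 + 9.69 = 8.19.

[-11.19, 8.19]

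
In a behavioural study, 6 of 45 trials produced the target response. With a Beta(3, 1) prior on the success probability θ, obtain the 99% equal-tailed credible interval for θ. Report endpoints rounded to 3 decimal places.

Posterior: Beta(3+6, 1+39) = Beta(9, 40).
Equal-tailed 99% interval: the 0.005 and 0.995 quantiles of Beta(9, 40).
Posterior mean ≈ 0.184, SD ≈ 0.055; a Normal approximation gives roughly [0.043, 0.325].
Exact: F⁻¹(0.005) = 0.069; F⁻¹(0.995) = 0.346.

[0.069, 0.346]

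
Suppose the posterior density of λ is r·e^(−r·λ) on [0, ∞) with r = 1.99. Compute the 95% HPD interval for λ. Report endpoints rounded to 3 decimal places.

[0.000, 1.505]

The exponential density is strictly decreasing on [0, ∞), so the HPD interval is anchored at 0: [0, q] with P(λ ≤ q) = 0.95.
q = −ln(1 − 0.95) / 1.99 = 2.9957 / 1.99 = 1.505.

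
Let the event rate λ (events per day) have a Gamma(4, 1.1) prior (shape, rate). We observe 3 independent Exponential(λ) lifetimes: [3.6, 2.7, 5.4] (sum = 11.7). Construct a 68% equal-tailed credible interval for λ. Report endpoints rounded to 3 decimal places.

[0.346, 0.747]

Posterior: Gamma(4+3, 1.1+11.7) = Gamma(7, 12.8) (shape, rate).
Equal-tailed 68% interval: Gamma(7, 12.8) quantiles at 0.16 and 0.84.
Posterior mean ≈ 0.547, SD ≈ 0.207; a Normal approximation gives roughly [0.341, 0.752].
Exact: lower = 0.346; upper = 0.747.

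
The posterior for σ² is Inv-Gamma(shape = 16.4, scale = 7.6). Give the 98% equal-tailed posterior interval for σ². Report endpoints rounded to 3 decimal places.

Inverse-Gamma(16.4, 7.6) quantiles: F⁻¹(0.01) and F⁻¹(0.99).
Equivalently, 1/σ² ~ Gamma(16.4, rate = 7.6); invert its 0.99 and 0.01 quantiles.
Posterior mean ≈ 0.494, SD ≈ 0.130; a Normal approximation gives roughly [0.191, 0.796].
Exact: lower = 0.279; upper = 0.898.

[0.279, 0.898]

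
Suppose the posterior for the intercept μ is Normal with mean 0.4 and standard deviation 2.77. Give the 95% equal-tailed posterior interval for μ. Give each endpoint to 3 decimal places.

The posterior is symmetric, so the 95% equal-tailed interval is μ = 0.4 ± z·2.77 with z = 1.960.
Half-width: 1.960 × 2.77 = 5.429.
0.4 − 5.429 = -5.029; 0.4 + 5.429 = 5.829.

[-5.029, 5.829]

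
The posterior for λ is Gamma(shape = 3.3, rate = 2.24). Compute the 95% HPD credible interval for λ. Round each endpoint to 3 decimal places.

[0.185, 3.069]

The posterior is unimodal and skewed, so the HPD interval has equal density at both endpoints and is the shortest 95% interval.
Solving f(0.185) = f(3.069) with F(3.069) − F(0.185) = 0.95 gives [0.185, 3.069].
For comparison, the equal-tailed interval is [0.336, 3.436]; the HPD is narrower and shifted toward the mode.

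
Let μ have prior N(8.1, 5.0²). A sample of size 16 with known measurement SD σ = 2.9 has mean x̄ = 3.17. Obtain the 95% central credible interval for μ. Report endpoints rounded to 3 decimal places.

[1.865, 4.678]

Posterior precision = 1/5.0² + 16/2.9² = 0.0400 + 1.9025 = 1.9425, so posterior SD = 0.7175.
Posterior mean = (8.1/5.0² + 16·3.17/2.9²) / 1.9425 = 3.2715.
Interval: 3.2715 ± 1.960 × 0.7175 → [1.865, 4.678].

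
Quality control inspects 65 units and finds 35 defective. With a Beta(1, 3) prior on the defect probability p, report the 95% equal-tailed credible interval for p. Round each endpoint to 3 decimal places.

Posterior: Beta(1+35, 3+30) = Beta(36, 33).
Equal-tailed 95% interval: the 0.025 and 0.975 quantiles of Beta(36, 33).
Posterior mean ≈ 0.522, SD ≈ 0.060; a Normal approximation gives roughly [0.405, 0.639].
Exact: F⁻¹(0.025) = 0.404; F⁻¹(0.975) = 0.638.

[0.404, 0.638]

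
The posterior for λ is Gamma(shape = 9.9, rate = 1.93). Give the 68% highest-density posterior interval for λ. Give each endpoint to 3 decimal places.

[3.229, 6.342]

The posterior is unimodal and skewed, so the HPD interval has equal density at both endpoints and is the shortest 68% interval.
Solving f(3.229) = f(6.342) with F(6.342) − F(3.229) = 0.68 gives [3.229, 6.342].
For comparison, the equal-tailed interval is [3.534, 6.722]; the HPD is narrower and shifted toward the mode.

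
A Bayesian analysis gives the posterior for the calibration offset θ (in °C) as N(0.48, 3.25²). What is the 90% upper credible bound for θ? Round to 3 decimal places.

Need U with P(θ ≤ U) = 0.90: U = 0.48 + z_{0.1}·3.25.
z = 1.282; U = 0.48 + 1.282 × 3.25 = 4.645.

4.645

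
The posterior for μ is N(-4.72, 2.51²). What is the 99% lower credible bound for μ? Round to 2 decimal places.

Need L with P(μ ≥ L) = 0.99: L = -4.72 − z_{0.01}·2.51.
z = 2.326; L = -4.72 − 2.326 × 2.51 = -10.56.

-10.56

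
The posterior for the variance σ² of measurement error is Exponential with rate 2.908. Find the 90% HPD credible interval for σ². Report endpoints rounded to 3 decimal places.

The exponential density is strictly decreasing on [0, ∞), so the HPD interval is anchored at 0: [0, q] with P(σ² ≤ q) = 0.90.
q = −ln(1 − 0.90) / 2.908 = 2.3026 / 2.908 = 0.792.

[0.000, 0.792]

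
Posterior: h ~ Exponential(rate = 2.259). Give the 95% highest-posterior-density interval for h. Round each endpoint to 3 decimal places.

The exponential density is strictly decreasing on [0, ∞), so the HPD interval is anchored at 0: [0, q] with P(h ≤ q) = 0.95.
q = −ln(1 − 0.95) / 2.259 = 2.9957 / 2.259 = 1.326.

[0.000, 1.326]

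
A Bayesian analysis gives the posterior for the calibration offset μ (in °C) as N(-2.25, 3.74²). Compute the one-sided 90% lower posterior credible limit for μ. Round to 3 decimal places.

Need L with P(μ ≥ L) = 0.90: L = -2.25 − z_{0.1}·3.74.
z = 1.282; L = -2.25 − 1.282 × 3.74 = -7.043.

-7.043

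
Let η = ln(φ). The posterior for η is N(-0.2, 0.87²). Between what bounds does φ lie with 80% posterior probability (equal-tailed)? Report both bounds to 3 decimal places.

On the log scale the 80% interval is -0.2 ± 1.282 × 0.87 = [-1.3149, 0.9149].
Exponentiate: [e^-1.3149, e^0.9149] = [0.268, 2.497].

[0.268, 2.497]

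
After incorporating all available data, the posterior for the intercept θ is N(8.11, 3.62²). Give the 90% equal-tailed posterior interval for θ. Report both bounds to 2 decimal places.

The posterior is symmetric, so the 90% equal-tailed interval is θ = 8.11 ± z·3.62 with z = 1.645.
Half-width: 1.645 × 3.62 = 5.95.
8.11 − 5.95 = 2.16; 8.11 + 5.95 = 14.06.

[2.16, 14.06]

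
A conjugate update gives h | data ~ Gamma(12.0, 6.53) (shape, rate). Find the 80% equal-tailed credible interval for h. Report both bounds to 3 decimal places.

Posterior: Gamma(shape 12.0, rate 6.53).
Equal-tailed 80% interval: Gamma(12.0, 6.53) quantiles at 0.1 and 0.9.
Posterior mean ≈ 1.838, SD ≈ 0.530; a Normal approximation gives roughly [1.158, 2.518].
Exact: lower = 1.199; upper = 2.542.

[1.199, 2.542]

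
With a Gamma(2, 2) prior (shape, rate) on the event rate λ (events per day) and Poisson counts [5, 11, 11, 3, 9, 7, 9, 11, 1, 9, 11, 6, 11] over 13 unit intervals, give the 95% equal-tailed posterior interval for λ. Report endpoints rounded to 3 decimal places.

[5.786, 8.474]

Posterior: Gamma(2+104, 2+13) = Gamma(106, 15) (shape, rate).
Equal-tailed 95% interval: Gamma(106, 15) quantiles at 0.025 and 0.975.
Posterior mean ≈ 7.067, SD ≈ 0.686; a Normal approximation gives roughly [5.721, 8.412].
Exact: lower = 5.786; upper = 8.474.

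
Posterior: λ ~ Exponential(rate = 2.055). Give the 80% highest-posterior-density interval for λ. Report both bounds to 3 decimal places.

The exponential density is strictly decreasing on [0, ∞), so the HPD interval is anchored at 0: [0, q] with P(λ ≤ q) = 0.80.
q = −ln(1 − 0.80) / 2.055 = 1.6094 / 2.055 = 0.783.

[0.000, 0.783]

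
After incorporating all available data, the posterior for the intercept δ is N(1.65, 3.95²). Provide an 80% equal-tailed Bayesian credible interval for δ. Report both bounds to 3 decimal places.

[-3.412, 6.712]

The posterior is symmetric, so the 80% equal-tailed interval is δ = 1.65 ± z·3.95 with z = 1.282.
Half-width: 1.282 × 3.95 = 5.062.
1.65 − 5.062 = -3.412; 1.65 + 5.062 = 6.712.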